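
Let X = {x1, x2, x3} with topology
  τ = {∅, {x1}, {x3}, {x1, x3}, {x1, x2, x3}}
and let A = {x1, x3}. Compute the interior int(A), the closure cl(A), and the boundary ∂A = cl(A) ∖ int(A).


int(A) = {x1, x3}, cl(A) = {x1, x2, x3}, ∂A = {x2}.

Closed sets in (X, τ) are complements of opens:
  closed(X, τ) = {∅, {x2}, {x1, x2}, {x2, x3}, {x1, x2, x3}}.
int(A) = ⋃ {U ∈ τ : U ⊆ A}. Opens contained in A: ∅, {x1}, {x3}, {x1, x3}.
Taking the union of these: int(A) = {x1, x3}.
cl(A) = ⋂ {C closed : A ⊆ C}. Closed sets containing A: {x1, x2, x3}.
Intersecting these: cl(A) = {x1, x2, x3}.
∂A = cl(A) ∖ int(A) = {x1, x2, x3} ∖ {x1, x3} = {x2}.


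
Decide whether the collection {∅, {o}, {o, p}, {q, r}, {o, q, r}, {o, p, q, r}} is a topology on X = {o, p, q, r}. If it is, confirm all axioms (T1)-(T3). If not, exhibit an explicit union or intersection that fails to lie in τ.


τ IS a topology on X.

Axiom (T1): ∅ ∈ τ? Yes; X ∈ τ? Yes.
Axiom (T2/T3): check pairwise unions and intersections of members of τ.
All pairwise intersections and unions checked — each lies in τ. Therefore τ satisfies (T1), (T2), (T3): it IS a topology on X.


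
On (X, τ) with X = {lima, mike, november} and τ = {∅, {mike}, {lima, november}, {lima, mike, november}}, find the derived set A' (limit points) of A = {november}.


A' = {lima}

For each x ∈ X, list the open sets U ∈ τ with x ∈ U, then check whether U ∩ (A ∖ {x}) ≠ ∅ for every such U.
  x = lima: opens ∋ x are {lima, november}, {lima, mike, november}; each meets A ∖ {lima}, so x IS a limit point.
  x = mike: open {mike} ∋ x has {mike} ∩ (A ∖ {mike}) = ∅, so x is NOT a limit point.
  x = november: open {lima, november} ∋ x has {lima, november} ∩ (A ∖ {november}) = ∅, so x is NOT a limit point.
Collecting: A' = {lima}.


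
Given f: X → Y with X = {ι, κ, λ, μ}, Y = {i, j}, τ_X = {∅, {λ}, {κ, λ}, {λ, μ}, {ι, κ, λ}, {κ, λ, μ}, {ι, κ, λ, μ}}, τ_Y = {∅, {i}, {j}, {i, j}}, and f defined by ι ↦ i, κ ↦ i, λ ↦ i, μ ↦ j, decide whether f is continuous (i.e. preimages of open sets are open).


f is NOT continuous.

Compute f^{-1}(U) for each U ∈ τ_Y:
  U = ∅: f^{-1}(U) = ∅ ∈ τ_X ✓.
  U = {i}: f^{-1}(U) = {ι, κ, λ} ∈ τ_X ✓.
  U = {j}: f^{-1}(U) = {μ} ∉ τ_X ✗.
  U = {i, j}: f^{-1}(U) = {ι, κ, λ, μ} ∈ τ_X ✓.
Found U = {j} with f^{-1}(U) = {μ} not in τ_X. Therefore f is NOT continuous.


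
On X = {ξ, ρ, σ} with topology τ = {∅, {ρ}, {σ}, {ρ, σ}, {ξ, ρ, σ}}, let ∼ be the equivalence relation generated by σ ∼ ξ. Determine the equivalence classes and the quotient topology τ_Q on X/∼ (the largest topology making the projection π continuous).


X/∼ = {[ξ=σ], [ρ]}; |τ_Q| = 3.

Equivalence classes: [ξ=σ], [ρ].
Quotient map π: X → X/∼ sends ξ ↦ [ξ=σ], ρ ↦ [ρ], σ ↦ [ξ=σ].
For each subset V ⊆ X/∼, compute π^{-1}(V) ⊆ X and check whether π^{-1}(V) ∈ τ. V is open in τ_Q iff π^{-1}(V) ∈ τ.
  V = {}: π^{-1}(V) = ∅ ∈ τ ✓.
  V = {[ξ=σ]}: π^{-1}(V) = {ξ, σ} ∉ τ ✗.
  V = {[ρ]}: π^{-1}(V) = {ρ} ∈ τ ✓.
  V = {[ξ=σ], [ρ]}: π^{-1}(V) = {ξ, ρ, σ} ∈ τ ✓.
Open sets in the quotient: τ_Q = {{}, {[ρ]}, {[ξ=σ], [ρ]}} (3 elements).


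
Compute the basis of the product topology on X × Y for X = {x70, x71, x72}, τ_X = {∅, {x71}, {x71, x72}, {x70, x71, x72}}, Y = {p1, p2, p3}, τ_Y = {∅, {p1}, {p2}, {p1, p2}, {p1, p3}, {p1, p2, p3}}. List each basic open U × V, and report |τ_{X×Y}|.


Basis B = {∅ × ∅, {x71} × {p1}, {x71} × {p2}, {x71} × {p1, p2}, {x71} × {p1, p3}, {x71, x72} × {p1}, {x71, x72} × {p2}, {x70, x71, x72} × {p1}, {x70, x71, x72} × {p2}, {x71} × {p1, p2, p3}, {x71, x72} × {p1, p2}, {x71, x72} × {p1, p3}, {x70, x71, x72} × {p1, p2}, {x70, x71, x72} × {p1, p3}, {x71, x72} × {p1, p2, p3}, {x70, x71, x72} × {p1, p2, p3}}; |τ_{X×Y}| = 40.

Enumerate products U × V with U ∈ τ_X, V ∈ τ_Y (deduplicated):
  ∅ × ∅ = {} (∅)
  {x71} × {p1} = {(x71,p1)}
  {x71} × {p2} = {(x71,p2)}
  {x71} × {p1, p2} = {(x71,p1), (x71,p2)}
  {x71} × {p1, p3} = {(x71,p1), (x71,p3)}
  {x71, x72} × {p1} = {(x71,p1), (x72,p1)}
  {x71, x72} × {p2} = {(x71,p2), (x72,p2)}
  {x70, x71, x72} × {p1} = {(x70,p1), (x71,p1), (x72,p1)}
  {x70, x71, x72} × {p2} = {(x70,p2), (x71,p2), (x72,p2)}
  {x71} × {p1, p2, p3} = {(x71,p1), (x71,p2), (x71,p3)}
  {x71, x72} × {p1, p2} = {(x71,p1), (x71,p2), (x72,p1), (x72,p2)}
  {x71, x72} × {p1, p3} = {(x71,p1), (x71,p3), (x72,p1), (x72,p3)}
  {x70, x71, x72} × {p1, p2} = {(x70,p1), (x70,p2), (x71,p1), (x71,p2), (x72,p1), (x72,p2)}
  {x70, x71, x72} × {p1, p3} = {(x70,p1), (x70,p3), (x71,p1), (x71,p3), (x72,p1), (x72,p3)}
  {x71, x72} × {p1, p2, p3} = {(x71,p1), (x71,p2), (x71,p3), (x72,p1), (x72,p2), (x72,p3)}
  {x70, x71, x72} × {p1, p2, p3} = {(x70,p1), (x70,p2), (x70,p3), (x71,p1), (x71,p2), (x71,p3), (x72,p1), (x72,p2), (x72,p3)}
These 16 distinct sets form the basis B.
Close under arbitrary unions to get τ_{X×Y}; counting gives |τ_{X×Y}| = 40.


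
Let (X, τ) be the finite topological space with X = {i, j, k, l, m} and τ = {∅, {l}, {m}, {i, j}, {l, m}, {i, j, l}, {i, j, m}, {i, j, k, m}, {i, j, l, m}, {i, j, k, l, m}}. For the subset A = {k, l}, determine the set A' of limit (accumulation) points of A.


A' = ∅

For each x ∈ X, list the open sets U ∈ τ with x ∈ U, then check whether U ∩ (A ∖ {x}) ≠ ∅ for every such U.
  x = i: open {i, j} ∋ x has {i, j} ∩ (A ∖ {i}) = ∅, so x is NOT a limit point.
  x = j: open {i, j} ∋ x has {i, j} ∩ (A ∖ {j}) = ∅, so x is NOT a limit point.
  x = k: open {i, j, k, m} ∋ x has {i, j, k, m} ∩ (A ∖ {k}) = ∅, so x is NOT a limit point.
  x = l: open {l} ∋ x has {l} ∩ (A ∖ {l}) = ∅, so x is NOT a limit point.
  x = m: open {m} ∋ x has {m} ∩ (A ∖ {m}) = ∅, so x is NOT a limit point.
Collecting: A' = ∅.


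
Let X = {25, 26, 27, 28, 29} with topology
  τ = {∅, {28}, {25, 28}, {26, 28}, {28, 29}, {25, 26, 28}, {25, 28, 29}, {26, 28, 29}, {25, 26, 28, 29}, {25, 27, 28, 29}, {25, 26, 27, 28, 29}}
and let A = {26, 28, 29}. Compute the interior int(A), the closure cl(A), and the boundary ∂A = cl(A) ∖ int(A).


int(A) = {26, 28, 29}, cl(A) = {25, 26, 27, 28, 29}, ∂A = {25, 27}.

Closed sets in (X, τ) are complements of opens:
  closed(X, τ) = {∅, {26}, {27}, {25, 27}, {26, 27}, {27, 29}, {25, 26, 27}, {25, 27, 29}, {26, 27, 29}, {25, 26, 27, 29}, {25, 26, 27, 28, 29}}.
int(A) = ⋃ {U ∈ τ : U ⊆ A}. Opens contained in A: ∅, {28}, {26, 28}, {28, 29}, {26, 28, 29}.
Taking the union of these: int(A) = {26, 28, 29}.
cl(A) = ⋂ {C closed : A ⊆ C}. Closed sets containing A: {25, 26, 27, 28, 29}.
Intersecting these: cl(A) = {25, 26, 27, 28, 29}.
∂A = cl(A) ∖ int(A) = {25, 26, 27, 28, 29} ∖ {26, 28, 29} = {25, 27}.


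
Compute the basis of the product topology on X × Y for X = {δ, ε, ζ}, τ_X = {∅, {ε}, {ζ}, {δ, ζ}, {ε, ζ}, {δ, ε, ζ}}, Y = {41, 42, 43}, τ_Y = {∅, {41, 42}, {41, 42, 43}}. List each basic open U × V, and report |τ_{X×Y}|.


Basis B = {∅ × ∅, {ε} × {41, 42}, {ζ} × {41, 42}, {ε} × {41, 42, 43}, {ζ} × {41, 42, 43}, {δ, ζ} × {41, 42}, {ε, ζ} × {41, 42}, {δ, ζ} × {41, 42, 43}, {δ, ε, ζ} × {41, 42}, {ε, ζ} × {41, 42, 43}, {δ, ε, ζ} × {41, 42, 43}}; |τ_{X×Y}| = 18.

Enumerate products U × V with U ∈ τ_X, V ∈ τ_Y (deduplicated):
  ∅ × ∅ = {} (∅)
  {ε} × {41, 42} = {(ε,41), (ε,42)}
  {ζ} × {41, 42} = {(ζ,41), (ζ,42)}
  {ε} × {41, 42, 43} = {(ε,41), (ε,42), (ε,43)}
  {ζ} × {41, 42, 43} = {(ζ,41), (ζ,42), (ζ,43)}
  {δ, ζ} × {41, 42} = {(δ,41), (δ,42), (ζ,41), (ζ,42)}
  {ε, ζ} × {41, 42} = {(ε,41), (ε,42), (ζ,41), (ζ,42)}
  {δ, ζ} × {41, 42, 43} = {(δ,41), (δ,42), (δ,43), (ζ,41), (ζ,42), (ζ,43)}
  {δ, ε, ζ} × {41, 42} = {(δ,41), (δ,42), (ε,41), (ε,42), (ζ,41), (ζ,42)}
  {ε, ζ} × {41, 42, 43} = {(ε,41), (ε,42), (ε,43), (ζ,41), (ζ,42), (ζ,43)}
  {δ, ε, ζ} × {41, 42, 43} = {(δ,41), (δ,42), (δ,43), (ε,41), (ε,42), (ε,43), (ζ,41), (ζ,42), (ζ,43)}
These 11 distinct sets form the basis B.
Close under arbitrary unions to get τ_{X×Y}; counting gives |τ_{X×Y}| = 18.


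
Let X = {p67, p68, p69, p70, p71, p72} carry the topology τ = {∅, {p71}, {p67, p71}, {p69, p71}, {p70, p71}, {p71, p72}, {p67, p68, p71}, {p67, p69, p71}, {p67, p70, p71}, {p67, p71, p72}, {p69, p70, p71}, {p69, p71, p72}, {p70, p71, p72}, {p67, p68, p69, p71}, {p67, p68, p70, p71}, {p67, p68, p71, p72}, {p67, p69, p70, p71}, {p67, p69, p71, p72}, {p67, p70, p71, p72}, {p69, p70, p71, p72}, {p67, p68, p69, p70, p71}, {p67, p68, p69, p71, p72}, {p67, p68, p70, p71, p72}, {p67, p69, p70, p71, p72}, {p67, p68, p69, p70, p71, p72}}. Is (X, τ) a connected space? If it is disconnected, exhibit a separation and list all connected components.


(X, τ) is connected.

Find clopen sets (U ∈ τ with X ∖ U ∈ τ):
  U = ∅, X ∖ U = {p67, p68, p69, p70, p71, p72} — both open, so U is clopen.
  U = {p67, p68, p69, p70, p71, p72}, X ∖ U = ∅ — both open, so U is clopen.
Only trivial clopens (∅ and X) exist, so (X, τ) is connected.
Compute connected components by grouping points that agree on all clopens:
  component: {p67, p68, p69, p70, p71, p72}


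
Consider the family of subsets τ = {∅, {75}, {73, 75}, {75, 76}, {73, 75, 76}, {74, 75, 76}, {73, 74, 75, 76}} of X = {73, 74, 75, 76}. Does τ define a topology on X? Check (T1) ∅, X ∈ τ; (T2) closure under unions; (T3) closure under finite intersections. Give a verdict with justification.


τ IS a topology on X.

Axiom (T1): ∅ ∈ τ? Yes; X ∈ τ? Yes.
Axiom (T2/T3): check pairwise unions and intersections of members of τ.
All pairwise intersections and unions checked — each lies in τ. Therefore τ satisfies (T1), (T2), (T3): it IS a topology on X.


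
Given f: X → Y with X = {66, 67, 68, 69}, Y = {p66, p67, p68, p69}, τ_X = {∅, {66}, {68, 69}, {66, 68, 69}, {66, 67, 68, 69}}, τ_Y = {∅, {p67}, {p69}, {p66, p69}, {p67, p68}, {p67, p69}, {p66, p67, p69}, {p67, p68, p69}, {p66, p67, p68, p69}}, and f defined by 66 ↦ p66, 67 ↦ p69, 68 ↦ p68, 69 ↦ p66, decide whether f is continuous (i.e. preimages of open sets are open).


f is NOT continuous.

Compute f^{-1}(U) for each U ∈ τ_Y:
  U = ∅: f^{-1}(U) = ∅ ∈ τ_X ✓.
  U = {p67}: f^{-1}(U) = ∅ ∈ τ_X ✓.
  U = {p69}: f^{-1}(U) = {67} ∉ τ_X ✗.
  U = {p66, p69}: f^{-1}(U) = {66, 67, 69} ∉ τ_X ✗.
  U = {p67, p68}: f^{-1}(U) = {68} ∉ τ_X ✗.
  U = {p67, p69}: f^{-1}(U) = {67} ∉ τ_X ✗.
  U = {p66, p67, p69}: f^{-1}(U) = {66, 67, 69} ∉ τ_X ✗.
  U = {p67, p68, p69}: f^{-1}(U) = {67, 68} ∉ τ_X ✗.
  U = {p66, p67, p68, p69}: f^{-1}(U) = {66, 67, 68, 69} ∈ τ_X ✓.
Found U = {p69} with f^{-1}(U) = {67} not in τ_X. Therefore f is NOT continuous.


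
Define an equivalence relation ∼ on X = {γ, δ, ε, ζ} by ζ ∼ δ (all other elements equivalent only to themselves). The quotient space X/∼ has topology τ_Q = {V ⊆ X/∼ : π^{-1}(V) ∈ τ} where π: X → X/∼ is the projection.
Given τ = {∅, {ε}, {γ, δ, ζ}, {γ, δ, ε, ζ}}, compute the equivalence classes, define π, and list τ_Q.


X/∼ = {[γ], [δ=ζ], [ε]}; |τ_Q| = 4.

Equivalence classes: [γ], [δ=ζ], [ε].
Quotient map π: X → X/∼ sends γ ↦ [γ], δ ↦ [δ=ζ], ε ↦ [ε], ζ ↦ [δ=ζ].
For each subset V ⊆ X/∼, compute π^{-1}(V) ⊆ X and check whether π^{-1}(V) ∈ τ. V is open in τ_Q iff π^{-1}(V) ∈ τ.
  V = {}: π^{-1}(V) = ∅ ∈ τ ✓.
  V = {[γ]}: π^{-1}(V) = {γ} ∉ τ ✗.
  V = {[δ=ζ]}: π^{-1}(V) = {δ, ζ} ∉ τ ✗.
  V = {[γ], [δ=ζ]}: π^{-1}(V) = {γ, δ, ζ} ∈ τ ✓.
  V = {[ε]}: π^{-1}(V) = {ε} ∈ τ ✓.
  V = {[γ], [ε]}: π^{-1}(V) = {γ, ε} ∉ τ ✗.
  V = {[δ=ζ], [ε]}: π^{-1}(V) = {δ, ε, ζ} ∉ τ ✗.
  V = {[γ], [δ=ζ], [ε]}: π^{-1}(V) = {γ, δ, ε, ζ} ∈ τ ✓.
Open sets in the quotient: τ_Q = {{}, {[γ], [δ=ζ]}, {[ε]}, {[γ], [δ=ζ], [ε]}} (4 elements).


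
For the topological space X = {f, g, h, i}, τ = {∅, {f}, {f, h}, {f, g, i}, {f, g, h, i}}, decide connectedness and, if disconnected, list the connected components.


(X, τ) is connected.

Find clopen sets (U ∈ τ with X ∖ U ∈ τ):
  U = ∅, X ∖ U = {f, g, h, i} — both open, so U is clopen.
  U = {f, g, h, i}, X ∖ U = ∅ — both open, so U is clopen.
Only trivial clopens (∅ and X) exist, so (X, τ) is connected.
Compute connected components by grouping points that agree on all clopens:
  component: {f, g, h, i}


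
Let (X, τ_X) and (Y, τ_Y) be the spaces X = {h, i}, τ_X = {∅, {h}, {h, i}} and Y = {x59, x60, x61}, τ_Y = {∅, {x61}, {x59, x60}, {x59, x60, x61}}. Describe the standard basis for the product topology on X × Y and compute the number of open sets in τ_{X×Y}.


Basis B = {∅ × ∅, {h} × {x61}, {h} × {x59, x60}, {h, i} × {x61}, {h} × {x59, x60, x61}, {h, i} × {x59, x60}, {h, i} × {x59, x60, x61}}; |τ_{X×Y}| = 9.

Enumerate products U × V with U ∈ τ_X, V ∈ τ_Y (deduplicated):
  ∅ × ∅ = {} (∅)
  {h} × {x61} = {(h,x61)}
  {h} × {x59, x60} = {(h,x59), (h,x60)}
  {h, i} × {x61} = {(h,x61), (i,x61)}
  {h} × {x59, x60, x61} = {(h,x59), (h,x60), (h,x61)}
  {h, i} × {x59, x60} = {(h,x59), (h,x60), (i,x59), (i,x60)}
  {h, i} × {x59, x60, x61} = {(h,x59), (h,x60), (h,x61), (i,x59), (i,x60), (i,x61)}
These 7 distinct sets form the basis B.
Close under arbitrary unions to get τ_{X×Y}; counting gives |τ_{X×Y}| = 9.


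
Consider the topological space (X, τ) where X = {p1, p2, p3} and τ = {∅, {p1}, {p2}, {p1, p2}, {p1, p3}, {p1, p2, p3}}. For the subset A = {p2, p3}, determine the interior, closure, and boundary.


int(A) = {p2}, cl(A) = {p2, p3}, ∂A = {p3}.

Closed sets in (X, τ) are complements of opens:
  closed(X, τ) = {∅, {p2}, {p3}, {p1, p3}, {p2, p3}, {p1, p2, p3}}.
int(A) = ⋃ {U ∈ τ : U ⊆ A}. Opens contained in A: ∅, {p2}.
Taking the union of these: int(A) = {p2}.
cl(A) = ⋂ {C closed : A ⊆ C}. Closed sets containing A: {p2, p3}, {p1, p2, p3}.
Intersecting these: cl(A) = {p2, p3}.
∂A = cl(A) ∖ int(A) = {p2, p3} ∖ {p2} = {p3}.


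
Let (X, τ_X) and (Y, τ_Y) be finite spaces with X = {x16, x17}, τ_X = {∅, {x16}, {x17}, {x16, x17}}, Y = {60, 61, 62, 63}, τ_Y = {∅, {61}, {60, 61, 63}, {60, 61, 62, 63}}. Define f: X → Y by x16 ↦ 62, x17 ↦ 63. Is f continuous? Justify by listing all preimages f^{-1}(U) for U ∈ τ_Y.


f IS continuous.

Compute f^{-1}(U) for each U ∈ τ_Y:
  U = ∅: f^{-1}(U) = ∅ ∈ τ_X ✓.
  U = {61}: f^{-1}(U) = ∅ ∈ τ_X ✓.
  U = {60, 61, 63}: f^{-1}(U) = {x17} ∈ τ_X ✓.
  U = {60, 61, 62, 63}: f^{-1}(U) = {x16, x17} ∈ τ_X ✓.
Every preimage lies in τ_X, so f IS continuous.


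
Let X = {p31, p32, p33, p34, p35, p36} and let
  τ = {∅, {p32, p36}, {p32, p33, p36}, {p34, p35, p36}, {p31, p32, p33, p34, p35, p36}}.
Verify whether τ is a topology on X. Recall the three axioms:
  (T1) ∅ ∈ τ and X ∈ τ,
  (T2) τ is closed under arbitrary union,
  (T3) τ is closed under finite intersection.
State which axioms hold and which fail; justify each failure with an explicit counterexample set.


τ is NOT a topology on X.

Axiom (T1): ∅ ∈ τ? Yes; X ∈ τ? Yes.
Axiom (T2/T3): check pairwise unions and intersections of members of τ.
Counterexample for (T3): {p32, p36} ∩ {p34, p35, p36} = {p36} ∉ τ. Therefore τ is NOT a topology.


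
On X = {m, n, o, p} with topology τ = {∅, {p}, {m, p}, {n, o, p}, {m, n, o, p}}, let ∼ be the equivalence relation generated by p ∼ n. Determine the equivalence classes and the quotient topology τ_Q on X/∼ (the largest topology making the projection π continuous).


X/∼ = {[m], [n=p], [o]}; |τ_Q| = 3.

Equivalence classes: [m], [n=p], [o].
Quotient map π: X → X/∼ sends m ↦ [m], n ↦ [n=p], o ↦ [o], p ↦ [n=p].
For each subset V ⊆ X/∼, compute π^{-1}(V) ⊆ X and check whether π^{-1}(V) ∈ τ. V is open in τ_Q iff π^{-1}(V) ∈ τ.
  V = {}: π^{-1}(V) = ∅ ∈ τ ✓.
  V = {[m]}: π^{-1}(V) = {m} ∉ τ ✗.
  V = {[n=p]}: π^{-1}(V) = {n, p} ∉ τ ✗.
  V = {[m], [n=p]}: π^{-1}(V) = {m, n, p} ∉ τ ✗.
  V = {[o]}: π^{-1}(V) = {o} ∉ τ ✗.
  V = {[m], [o]}: π^{-1}(V) = {m, o} ∉ τ ✗.
  V = {[n=p], [o]}: π^{-1}(V) = {n, o, p} ∈ τ ✓.
  V = {[m], [n=p], [o]}: π^{-1}(V) = {m, n, o, p} ∈ τ ✓.
Open sets in the quotient: τ_Q = {{}, {[n=p], [o]}, {[m], [n=p], [o]}} (3 elements).


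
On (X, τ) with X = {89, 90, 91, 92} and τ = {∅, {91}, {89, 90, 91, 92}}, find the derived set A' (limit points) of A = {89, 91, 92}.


A' = {89, 90, 92}

For each x ∈ X, list the open sets U ∈ τ with x ∈ U, then check whether U ∩ (A ∖ {x}) ≠ ∅ for every such U.
  x = 89: opens ∋ x are {89, 90, 91, 92}; each meets A ∖ {89}, so x IS a limit point.
  x = 90: opens ∋ x are {89, 90, 91, 92}; each meets A ∖ {90}, so x IS a limit point.
  x = 91: open {91} ∋ x has {91} ∩ (A ∖ {91}) = ∅, so x is NOT a limit point.
  x = 92: opens ∋ x are {89, 90, 91, 92}; each meets A ∖ {92}, so x IS a limit point.
Collecting: A' = {89, 90, 92}.


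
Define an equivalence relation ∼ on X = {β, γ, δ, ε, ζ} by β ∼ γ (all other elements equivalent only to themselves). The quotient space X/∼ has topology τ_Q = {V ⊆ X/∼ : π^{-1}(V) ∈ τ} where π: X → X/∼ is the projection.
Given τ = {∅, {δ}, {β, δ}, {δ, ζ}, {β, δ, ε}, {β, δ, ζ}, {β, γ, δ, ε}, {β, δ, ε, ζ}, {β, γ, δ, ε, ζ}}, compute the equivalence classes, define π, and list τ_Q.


X/∼ = {[β=γ], [δ], [ε], [ζ]}; |τ_Q| = 5.

Equivalence classes: [β=γ], [δ], [ε], [ζ].
Quotient map π: X → X/∼ sends β ↦ [β=γ], γ ↦ [β=γ], δ ↦ [δ], ε ↦ [ε], ζ ↦ [ζ].
For each subset V ⊆ X/∼, compute π^{-1}(V) ⊆ X and check whether π^{-1}(V) ∈ τ. V is open in τ_Q iff π^{-1}(V) ∈ τ.
  V = {}: π^{-1}(V) = ∅ ∈ τ ✓.
  V = {[β=γ]}: π^{-1}(V) = {β, γ} ∉ τ ✗.
  V = {[δ]}: π^{-1}(V) = {δ} ∈ τ ✓.
  V = {[β=γ], [δ]}: π^{-1}(V) = {β, γ, δ} ∉ τ ✗.
  V = {[ε]}: π^{-1}(V) = {ε} ∉ τ ✗.
  V = {[β=γ], [ε]}: π^{-1}(V) = {β, γ, ε} ∉ τ ✗.
  V = {[δ], [ε]}: π^{-1}(V) = {δ, ε} ∉ τ ✗.
  V = {[β=γ], [δ], [ε]}: π^{-1}(V) = {β, γ, δ, ε} ∈ τ ✓.
  V = {[ζ]}: π^{-1}(V) = {ζ} ∉ τ ✗.
  V = {[β=γ], [ζ]}: π^{-1}(V) = {β, γ, ζ} ∉ τ ✗.
  V = {[δ], [ζ]}: π^{-1}(V) = {δ, ζ} ∈ τ ✓.
  V = {[β=γ], [δ], [ζ]}: π^{-1}(V) = {β, γ, δ, ζ} ∉ τ ✗.
  V = {[ε], [ζ]}: π^{-1}(V) = {ε, ζ} ∉ τ ✗.
  V = {[β=γ], [ε], [ζ]}: π^{-1}(V) = {β, γ, ε, ζ} ∉ τ ✗.
  V = {[δ], [ε], [ζ]}: π^{-1}(V) = {δ, ε, ζ} ∉ τ ✗.
  V = {[β=γ], [δ], [ε], [ζ]}: π^{-1}(V) = {β, γ, δ, ε, ζ} ∈ τ ✓.
Open sets in the quotient: τ_Q = {{}, {[δ]}, {[β=γ], [δ], [ε]}, {[δ], [ζ]}, {[β=γ], [δ], [ε], [ζ]}} (5 elements).


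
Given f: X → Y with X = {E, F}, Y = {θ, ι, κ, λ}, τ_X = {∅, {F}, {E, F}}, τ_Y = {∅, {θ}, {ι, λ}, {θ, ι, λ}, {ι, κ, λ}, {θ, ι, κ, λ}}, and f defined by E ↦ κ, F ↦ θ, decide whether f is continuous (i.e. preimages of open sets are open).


f is NOT continuous.

Compute f^{-1}(U) for each U ∈ τ_Y:
  U = ∅: f^{-1}(U) = ∅ ∈ τ_X ✓.
  U = {θ}: f^{-1}(U) = {F} ∈ τ_X ✓.
  U = {ι, λ}: f^{-1}(U) = ∅ ∈ τ_X ✓.
  U = {θ, ι, λ}: f^{-1}(U) = {F} ∈ τ_X ✓.
  U = {ι, κ, λ}: f^{-1}(U) = {E} ∉ τ_X ✗.
  U = {θ, ι, κ, λ}: f^{-1}(U) = {E, F} ∈ τ_X ✓.
Found U = {ι, κ, λ} with f^{-1}(U) = {E} not in τ_X. Therefore f is NOT continuous.


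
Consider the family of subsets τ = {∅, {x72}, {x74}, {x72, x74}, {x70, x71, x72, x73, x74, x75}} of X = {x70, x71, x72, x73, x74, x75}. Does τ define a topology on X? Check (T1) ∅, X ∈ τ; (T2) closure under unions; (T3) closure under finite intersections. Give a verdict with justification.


τ IS a topology on X.

Axiom (T1): ∅ ∈ τ? Yes; X ∈ τ? Yes.
Axiom (T2/T3): check pairwise unions and intersections of members of τ.
All pairwise intersections and unions checked — each lies in τ. Therefore τ satisfies (T1), (T2), (T3): it IS a topology on X.


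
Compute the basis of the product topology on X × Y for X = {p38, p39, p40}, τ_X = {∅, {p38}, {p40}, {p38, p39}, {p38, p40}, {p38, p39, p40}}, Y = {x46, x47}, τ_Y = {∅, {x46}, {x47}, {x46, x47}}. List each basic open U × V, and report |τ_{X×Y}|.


Basis B = {∅ × ∅, {p38} × {x46}, {p38} × {x47}, {p40} × {x46}, {p40} × {x47}, {p38} × {x46, x47}, {p38, p39} × {x46}, {p38, p40} × {x46}, {p38, p39} × {x47}, {p38, p40} × {x47}, {p40} × {x46, x47}, {p38, p39, p40} × {x46}, {p38, p39, p40} × {x47}, {p38, p39} × {x46, x47}, {p38, p40} × {x46, x47}, {p38, p39, p40} × {x46, x47}}; |τ_{X×Y}| = 36.

Enumerate products U × V with U ∈ τ_X, V ∈ τ_Y (deduplicated):
  ∅ × ∅ = {} (∅)
  {p38} × {x46} = {(p38,x46)}
  {p38} × {x47} = {(p38,x47)}
  {p40} × {x46} = {(p40,x46)}
  {p40} × {x47} = {(p40,x47)}
  {p38} × {x46, x47} = {(p38,x46), (p38,x47)}
  {p38, p39} × {x46} = {(p38,x46), (p39,x46)}
  {p38, p40} × {x46} = {(p38,x46), (p40,x46)}
  {p38, p39} × {x47} = {(p38,x47), (p39,x47)}
  {p38, p40} × {x47} = {(p38,x47), (p40,x47)}
  {p40} × {x46, x47} = {(p40,x46), (p40,x47)}
  {p38, p39, p40} × {x46} = {(p38,x46), (p39,x46), (p40,x46)}
  {p38, p39, p40} × {x47} = {(p38,x47), (p39,x47), (p40,x47)}
  {p38, p39} × {x46, x47} = {(p38,x46), (p38,x47), (p39,x46), (p39,x47)}
  {p38, p40} × {x46, x47} = {(p38,x46), (p38,x47), (p40,x46), (p40,x47)}
  {p38, p39, p40} × {x46, x47} = {(p38,x46), (p38,x47), (p39,x46), (p39,x47), (p40,x46), (p40,x47)}
These 16 distinct sets form the basis B.
Close under arbitrary unions to get τ_{X×Y}; counting gives |τ_{X×Y}| = 36.


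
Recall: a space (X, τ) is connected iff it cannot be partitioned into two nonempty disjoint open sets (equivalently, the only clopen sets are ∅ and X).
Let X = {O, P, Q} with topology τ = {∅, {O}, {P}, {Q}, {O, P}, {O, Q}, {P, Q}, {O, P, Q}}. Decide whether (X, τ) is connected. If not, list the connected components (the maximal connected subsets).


(X, τ) is disconnected; components = [{O}, {P}, {Q}].

Find clopen sets (U ∈ τ with X ∖ U ∈ τ):
  U = ∅, X ∖ U = {O, P, Q} — both open, so U is clopen.
  U = {O}, X ∖ U = {P, Q} — both open, so U is clopen.
  U = {P}, X ∖ U = {O, Q} — both open, so U is clopen.
  U = {Q}, X ∖ U = {O, P} — both open, so U is clopen.
  U = {O, P}, X ∖ U = {Q} — both open, so U is clopen.
  U = {O, Q}, X ∖ U = {P} — both open, so U is clopen.
  U = {P, Q}, X ∖ U = {O} — both open, so U is clopen.
  U = {O, P, Q}, X ∖ U = ∅ — both open, so U is clopen.
Nontrivial clopen(s) exist: e.g. {O, Q}. So (X, τ) is disconnected.
Compute connected components by grouping points that agree on all clopens:
  component: {O}
  component: {P}
  component: {Q}


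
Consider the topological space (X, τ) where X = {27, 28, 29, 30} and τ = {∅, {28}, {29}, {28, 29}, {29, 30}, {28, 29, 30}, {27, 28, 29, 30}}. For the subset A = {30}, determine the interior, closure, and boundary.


int(A) = ∅, cl(A) = {27, 30}, ∂A = {27, 30}.

Closed sets in (X, τ) are complements of opens:
  closed(X, τ) = {∅, {27}, {27, 28}, {27, 30}, {27, 28, 30}, {27, 29, 30}, {27, 28, 29, 30}}.
int(A) = ⋃ {U ∈ τ : U ⊆ A}. Opens contained in A: ∅.
Taking the union of these: int(A) = ∅.
cl(A) = ⋂ {C closed : A ⊆ C}. Closed sets containing A: {27, 30}, {27, 28, 30}, {27, 29, 30}, {27, 28, 29, 30}.
Intersecting these: cl(A) = {27, 30}.
∂A = cl(A) ∖ int(A) = {27, 30} ∖ ∅ = {27, 30}.


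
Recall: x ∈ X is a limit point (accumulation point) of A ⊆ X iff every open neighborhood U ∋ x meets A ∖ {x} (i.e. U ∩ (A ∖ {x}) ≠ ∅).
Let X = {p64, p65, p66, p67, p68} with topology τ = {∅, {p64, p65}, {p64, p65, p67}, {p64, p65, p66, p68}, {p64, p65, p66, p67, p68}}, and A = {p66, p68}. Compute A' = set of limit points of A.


A' = {p66, p68}

For each x ∈ X, list the open sets U ∈ τ with x ∈ U, then check whether U ∩ (A ∖ {x}) ≠ ∅ for every such U.
  x = p64: open {p64, p65} ∋ x has {p64, p65} ∩ (A ∖ {p64}) = ∅, so x is NOT a limit point.
  x = p65: open {p64, p65} ∋ x has {p64, p65} ∩ (A ∖ {p65}) = ∅, so x is NOT a limit point.
  x = p66: opens ∋ x are {p64, p65, p66, p68}, {p64, p65, p66, p67, p68}; each meets A ∖ {p66}, so x IS a limit point.
  x = p67: open {p64, p65, p67} ∋ x has {p64, p65, p67} ∩ (A ∖ {p67}) = ∅, so x is NOT a limit point.
  x = p68: opens ∋ x are {p64, p65, p66, p68}, {p64, p65, p66, p67, p68}; each meets A ∖ {p68}, so x IS a limit point.
Collecting: A' = {p66, p68}.


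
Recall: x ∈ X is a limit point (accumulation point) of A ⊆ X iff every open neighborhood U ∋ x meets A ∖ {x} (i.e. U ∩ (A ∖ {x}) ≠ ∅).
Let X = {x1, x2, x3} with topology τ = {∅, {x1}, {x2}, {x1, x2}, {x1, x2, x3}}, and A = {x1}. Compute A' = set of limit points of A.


A' = {x3}

For each x ∈ X, list the open sets U ∈ τ with x ∈ U, then check whether U ∩ (A ∖ {x}) ≠ ∅ for every such U.
  x = x1: open {x1} ∋ x has {x1} ∩ (A ∖ {x1}) = ∅, so x is NOT a limit point.
  x = x2: open {x2} ∋ x has {x2} ∩ (A ∖ {x2}) = ∅, so x is NOT a limit point.
  x = x3: opens ∋ x are {x1, x2, x3}; each meets A ∖ {x3}, so x IS a limit point.
Collecting: A' = {x3}.


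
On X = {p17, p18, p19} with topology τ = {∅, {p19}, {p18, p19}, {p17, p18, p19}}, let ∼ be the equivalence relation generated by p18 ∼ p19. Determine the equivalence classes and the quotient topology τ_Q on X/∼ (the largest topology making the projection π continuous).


X/∼ = {[p17], [p18=p19]}; |τ_Q| = 3.

Equivalence classes: [p17], [p18=p19].
Quotient map π: X → X/∼ sends p17 ↦ [p17], p18 ↦ [p18=p19], p19 ↦ [p18=p19].
For each subset V ⊆ X/∼, compute π^{-1}(V) ⊆ X and check whether π^{-1}(V) ∈ τ. V is open in τ_Q iff π^{-1}(V) ∈ τ.
  V = {}: π^{-1}(V) = ∅ ∈ τ ✓.
  V = {[p17]}: π^{-1}(V) = {p17} ∉ τ ✗.
  V = {[p18=p19]}: π^{-1}(V) = {p18, p19} ∈ τ ✓.
  V = {[p17], [p18=p19]}: π^{-1}(V) = {p17, p18, p19} ∈ τ ✓.
Open sets in the quotient: τ_Q = {{}, {[p18=p19]}, {[p17], [p18=p19]}} (3 elements).


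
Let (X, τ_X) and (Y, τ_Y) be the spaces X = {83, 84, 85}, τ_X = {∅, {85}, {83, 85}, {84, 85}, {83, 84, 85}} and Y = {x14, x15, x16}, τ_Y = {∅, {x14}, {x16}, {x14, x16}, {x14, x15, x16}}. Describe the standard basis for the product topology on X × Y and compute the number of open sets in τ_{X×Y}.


Basis B = {∅ × ∅, {85} × {x14}, {85} × {x16}, {83, 85} × {x14}, {83, 85} × {x16}, {84, 85} × {x14}, {84, 85} × {x16}, {85} × {x14, x16}, {83, 84, 85} × {x14}, {83, 84, 85} × {x16}, {85} × {x14, x15, x16}, {83, 85} × {x14, x16}, {84, 85} × {x14, x16}, {83, 85} × {x14, x15, x16}, {83, 84, 85} × {x14, x16}, {84, 85} × {x14, x15, x16}, {83, 84, 85} × {x14, x15, x16}}; |τ_{X×Y}| = 50.

Enumerate products U × V with U ∈ τ_X, V ∈ τ_Y (deduplicated):
  ∅ × ∅ = {} (∅)
  {85} × {x14} = {(85,x14)}
  {85} × {x16} = {(85,x16)}
  {83, 85} × {x14} = {(83,x14), (85,x14)}
  {83, 85} × {x16} = {(83,x16), (85,x16)}
  {84, 85} × {x14} = {(84,x14), (85,x14)}
  {84, 85} × {x16} = {(84,x16), (85,x16)}
  {85} × {x14, x16} = {(85,x14), (85,x16)}
  {83, 84, 85} × {x14} = {(83,x14), (84,x14), (85,x14)}
  {83, 84, 85} × {x16} = {(83,x16), (84,x16), (85,x16)}
  {85} × {x14, x15, x16} = {(85,x14), (85,x15), (85,x16)}
  {83, 85} × {x14, x16} = {(83,x14), (83,x16), (85,x14), (85,x16)}
  {84, 85} × {x14, x16} = {(84,x14), (84,x16), (85,x14), (85,x16)}
  {83, 85} × {x14, x15, x16} = {(83,x14), (83,x15), (83,x16), (85,x14), (85,x15), (85,x16)}
  {83, 84, 85} × {x14, x16} = {(83,x14), (83,x16), (84,x14), (84,x16), (85,x14), (85,x16)}
  {84, 85} × {x14, x15, x16} = {(84,x14), (84,x15), (84,x16), (85,x14), (85,x15), (85,x16)}
  {83, 84, 85} × {x14, x15, x16} = {(83,x14), (83,x15), (83,x16), (84,x14), (84,x15), (84,x16), (85,x14), (85,x15), (85,x16)}
These 17 distinct sets form the basis B.
Close under arbitrary unions to get τ_{X×Y}; counting gives |τ_{X×Y}| = 50.


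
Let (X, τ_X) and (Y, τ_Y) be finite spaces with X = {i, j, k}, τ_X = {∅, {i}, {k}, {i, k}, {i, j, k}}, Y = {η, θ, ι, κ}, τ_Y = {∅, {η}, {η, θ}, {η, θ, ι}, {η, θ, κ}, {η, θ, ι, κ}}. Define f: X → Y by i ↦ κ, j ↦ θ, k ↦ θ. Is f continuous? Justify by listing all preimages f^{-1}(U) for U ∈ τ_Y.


f is NOT continuous.

Compute f^{-1}(U) for each U ∈ τ_Y:
  U = ∅: f^{-1}(U) = ∅ ∈ τ_X ✓.
  U = {η}: f^{-1}(U) = ∅ ∈ τ_X ✓.
  U = {η, θ}: f^{-1}(U) = {j, k} ∉ τ_X ✗.
  U = {η, θ, ι}: f^{-1}(U) = {j, k} ∉ τ_X ✗.
  U = {η, θ, κ}: f^{-1}(U) = {i, j, k} ∈ τ_X ✓.
  U = {η, θ, ι, κ}: f^{-1}(U) = {i, j, k} ∈ τ_X ✓.
Found U = {η, θ} with f^{-1}(U) = {j, k} not in τ_X. Therefore f is NOT continuous.


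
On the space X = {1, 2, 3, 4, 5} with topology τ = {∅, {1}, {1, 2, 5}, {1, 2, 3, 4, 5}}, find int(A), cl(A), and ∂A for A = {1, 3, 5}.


int(A) = {1}, cl(A) = {1, 2, 3, 4, 5}, ∂A = {2, 3, 4, 5}.

Closed sets in (X, τ) are complements of opens:
  closed(X, τ) = {∅, {3, 4}, {2, 3, 4, 5}, {1, 2, 3, 4, 5}}.
int(A) = ⋃ {U ∈ τ : U ⊆ A}. Opens contained in A: ∅, {1}.
Taking the union of these: int(A) = {1}.
cl(A) = ⋂ {C closed : A ⊆ C}. Closed sets containing A: {1, 2, 3, 4, 5}.
Intersecting these: cl(A) = {1, 2, 3, 4, 5}.
∂A = cl(A) ∖ int(A) = {1, 2, 3, 4, 5} ∖ {1} = {2, 3, 4, 5}.


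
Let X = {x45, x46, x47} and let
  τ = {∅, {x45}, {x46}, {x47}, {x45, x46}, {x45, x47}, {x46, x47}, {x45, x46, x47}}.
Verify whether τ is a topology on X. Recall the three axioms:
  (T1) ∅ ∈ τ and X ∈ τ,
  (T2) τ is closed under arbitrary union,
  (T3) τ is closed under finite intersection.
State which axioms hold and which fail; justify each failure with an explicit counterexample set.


τ IS a topology on X.

Axiom (T1): ∅ ∈ τ? Yes; X ∈ τ? Yes.
Axiom (T2/T3): check pairwise unions and intersections of members of τ.
All pairwise intersections and unions checked — each lies in τ. Therefore τ satisfies (T1), (T2), (T3): it IS a topology on X.


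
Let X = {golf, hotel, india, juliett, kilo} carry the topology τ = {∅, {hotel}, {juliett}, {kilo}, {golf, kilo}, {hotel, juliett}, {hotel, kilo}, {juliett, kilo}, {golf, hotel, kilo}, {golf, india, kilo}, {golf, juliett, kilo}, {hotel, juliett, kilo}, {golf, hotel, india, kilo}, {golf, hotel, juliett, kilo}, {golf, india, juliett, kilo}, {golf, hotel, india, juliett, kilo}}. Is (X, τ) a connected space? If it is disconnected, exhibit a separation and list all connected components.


(X, τ) is disconnected; components = [{hotel}, {juliett}, {golf, india, kilo}].

Find clopen sets (U ∈ τ with X ∖ U ∈ τ):
  U = ∅, X ∖ U = {golf, hotel, india, juliett, kilo} — both open, so U is clopen.
  U = {hotel}, X ∖ U = {golf, india, juliett, kilo} — both open, so U is clopen.
  U = {juliett}, X ∖ U = {golf, hotel, india, kilo} — both open, so U is clopen.
  U = {hotel, juliett}, X ∖ U = {golf, india, kilo} — both open, so U is clopen.
  U = {golf, india, kilo}, X ∖ U = {hotel, juliett} — both open, so U is clopen.
  U = {golf, hotel, india, kilo}, X ∖ U = {juliett} — both open, so U is clopen.
  U = {golf, india, juliett, kilo}, X ∖ U = {hotel} — both open, so U is clopen.
  U = {golf, hotel, india, juliett, kilo}, X ∖ U = ∅ — both open, so U is clopen.
Nontrivial clopen(s) exist: e.g. {juliett}. So (X, τ) is disconnected.
Compute connected components by grouping points that agree on all clopens:
  component: {hotel}
  component: {juliett}
  component: {golf, india, kilo}


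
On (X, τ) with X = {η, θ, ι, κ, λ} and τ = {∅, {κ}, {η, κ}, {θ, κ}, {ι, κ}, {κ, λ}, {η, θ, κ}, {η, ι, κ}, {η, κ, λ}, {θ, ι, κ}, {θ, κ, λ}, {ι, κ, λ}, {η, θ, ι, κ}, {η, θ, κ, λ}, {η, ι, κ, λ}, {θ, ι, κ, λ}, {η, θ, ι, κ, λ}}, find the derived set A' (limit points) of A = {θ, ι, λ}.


A' = ∅

For each x ∈ X, list the open sets U ∈ τ with x ∈ U, then check whether U ∩ (A ∖ {x}) ≠ ∅ for every such U.
  x = η: open {η, κ} ∋ x has {η, κ} ∩ (A ∖ {η}) = ∅, so x is NOT a limit point.
  x = θ: open {θ, κ} ∋ x has {θ, κ} ∩ (A ∖ {θ}) = ∅, so x is NOT a limit point.
  x = ι: open {ι, κ} ∋ x has {ι, κ} ∩ (A ∖ {ι}) = ∅, so x is NOT a limit point.
  x = κ: open {κ} ∋ x has {κ} ∩ (A ∖ {κ}) = ∅, so x is NOT a limit point.
  x = λ: open {κ, λ} ∋ x has {κ, λ} ∩ (A ∖ {λ}) = ∅, so x is NOT a limit point.
Collecting: A' = ∅.


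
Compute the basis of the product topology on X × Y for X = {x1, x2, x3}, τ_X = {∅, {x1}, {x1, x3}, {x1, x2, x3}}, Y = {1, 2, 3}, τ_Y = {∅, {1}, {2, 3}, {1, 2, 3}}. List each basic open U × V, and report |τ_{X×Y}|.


Basis B = {∅ × ∅, {x1} × {1}, {x1, x3} × {1}, {x1} × {2, 3}, {x1} × {1, 2, 3}, {x1, x2, x3} × {1}, {x1, x3} × {2, 3}, {x1, x3} × {1, 2, 3}, {x1, x2, x3} × {2, 3}, {x1, x2, x3} × {1, 2, 3}}; |τ_{X×Y}| = 16.

Enumerate products U × V with U ∈ τ_X, V ∈ τ_Y (deduplicated):
  ∅ × ∅ = {} (∅)
  {x1} × {1} = {(x1,1)}
  {x1, x3} × {1} = {(x1,1), (x3,1)}
  {x1} × {2, 3} = {(x1,2), (x1,3)}
  {x1} × {1, 2, 3} = {(x1,1), (x1,2), (x1,3)}
  {x1, x2, x3} × {1} = {(x1,1), (x2,1), (x3,1)}
  {x1, x3} × {2, 3} = {(x1,2), (x1,3), (x3,2), (x3,3)}
  {x1, x3} × {1, 2, 3} = {(x1,1), (x1,2), (x1,3), (x3,1), (x3,2), (x3,3)}
  {x1, x2, x3} × {2, 3} = {(x1,2), (x1,3), (x2,2), (x2,3), (x3,2), (x3,3)}
  {x1, x2, x3} × {1, 2, 3} = {(x1,1), (x1,2), (x1,3), (x2,1), (x2,2), (x2,3), (x3,1), (x3,2), (x3,3)}
These 10 distinct sets form the basis B.
Close under arbitrary unions to get τ_{X×Y}; counting gives |τ_{X×Y}| = 16.


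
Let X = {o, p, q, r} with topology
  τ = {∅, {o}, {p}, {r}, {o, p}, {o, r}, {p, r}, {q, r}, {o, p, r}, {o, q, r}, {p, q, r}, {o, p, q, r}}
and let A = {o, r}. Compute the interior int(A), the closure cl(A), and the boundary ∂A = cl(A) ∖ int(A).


int(A) = {o, r}, cl(A) = {o, q, r}, ∂A = {q}.

Closed sets in (X, τ) are complements of opens:
  closed(X, τ) = {∅, {o}, {p}, {q}, {o, p}, {o, q}, {p, q}, {q, r}, {o, p, q}, {o, q, r}, {p, q, r}, {o, p, q, r}}.
int(A) = ⋃ {U ∈ τ : U ⊆ A}. Opens contained in A: ∅, {o}, {r}, {o, r}.
Taking the union of these: int(A) = {o, r}.
cl(A) = ⋂ {C closed : A ⊆ C}. Closed sets containing A: {o, q, r}, {o, p, q, r}.
Intersecting these: cl(A) = {o, q, r}.
∂A = cl(A) ∖ int(A) = {o, q, r} ∖ {o, r} = {q}.


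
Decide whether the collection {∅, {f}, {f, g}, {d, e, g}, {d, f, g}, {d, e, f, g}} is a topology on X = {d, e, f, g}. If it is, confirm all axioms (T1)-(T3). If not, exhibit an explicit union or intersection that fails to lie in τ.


τ is NOT a topology on X.

Axiom (T1): ∅ ∈ τ? Yes; X ∈ τ? Yes.
Axiom (T2/T3): check pairwise unions and intersections of members of τ.
Counterexample for (T3): {f, g} ∩ {d, e, g} = {g} ∉ τ. Therefore τ is NOT a topology.


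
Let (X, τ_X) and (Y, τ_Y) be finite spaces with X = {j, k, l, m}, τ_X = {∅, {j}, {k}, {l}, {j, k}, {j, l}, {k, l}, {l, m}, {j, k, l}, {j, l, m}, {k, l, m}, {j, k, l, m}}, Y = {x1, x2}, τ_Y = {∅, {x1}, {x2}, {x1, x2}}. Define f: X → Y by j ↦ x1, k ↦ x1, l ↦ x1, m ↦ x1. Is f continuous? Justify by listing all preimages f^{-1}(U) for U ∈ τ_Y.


f IS continuous.

Compute f^{-1}(U) for each U ∈ τ_Y:
  U = ∅: f^{-1}(U) = ∅ ∈ τ_X ✓.
  U = {x1}: f^{-1}(U) = {j, k, l, m} ∈ τ_X ✓.
  U = {x2}: f^{-1}(U) = ∅ ∈ τ_X ✓.
  U = {x1, x2}: f^{-1}(U) = {j, k, l, m} ∈ τ_X ✓.
Every preimage lies in τ_X, so f IS continuous.


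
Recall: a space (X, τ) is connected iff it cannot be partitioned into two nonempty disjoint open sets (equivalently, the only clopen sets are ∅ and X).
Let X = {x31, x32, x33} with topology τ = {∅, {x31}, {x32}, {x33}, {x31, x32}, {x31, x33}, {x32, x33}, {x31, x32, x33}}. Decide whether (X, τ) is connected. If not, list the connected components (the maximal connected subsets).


(X, τ) is disconnected; components = [{x31}, {x32}, {x33}].

Find clopen sets (U ∈ τ with X ∖ U ∈ τ):
  U = ∅, X ∖ U = {x31, x32, x33} — both open, so U is clopen.
  U = {x31}, X ∖ U = {x32, x33} — both open, so U is clopen.
  U = {x32}, X ∖ U = {x31, x33} — both open, so U is clopen.
  U = {x33}, X ∖ U = {x31, x32} — both open, so U is clopen.
  U = {x31, x32}, X ∖ U = {x33} — both open, so U is clopen.
  U = {x31, x33}, X ∖ U = {x32} — both open, so U is clopen.
  U = {x32, x33}, X ∖ U = {x31} — both open, so U is clopen.
  U = {x31, x32, x33}, X ∖ U = ∅ — both open, so U is clopen.
Nontrivial clopen(s) exist: e.g. {x31}. So (X, τ) is disconnected.
Compute connected components by grouping points that agree on all clopens:
  component: {x31}
  component: {x32}
  component: {x33}


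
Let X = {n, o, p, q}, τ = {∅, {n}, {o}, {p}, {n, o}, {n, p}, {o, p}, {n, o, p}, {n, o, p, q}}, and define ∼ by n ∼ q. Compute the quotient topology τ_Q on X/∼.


X/∼ = {[n=q], [o], [p]}; |τ_Q| = 5.

Equivalence classes: [n=q], [o], [p].
Quotient map π: X → X/∼ sends n ↦ [n=q], o ↦ [o], p ↦ [p], q ↦ [n=q].
For each subset V ⊆ X/∼, compute π^{-1}(V) ⊆ X and check whether π^{-1}(V) ∈ τ. V is open in τ_Q iff π^{-1}(V) ∈ τ.
  V = {}: π^{-1}(V) = ∅ ∈ τ ✓.
  V = {[n=q]}: π^{-1}(V) = {n, q} ∉ τ ✗.
  V = {[o]}: π^{-1}(V) = {o} ∈ τ ✓.
  V = {[n=q], [o]}: π^{-1}(V) = {n, o, q} ∉ τ ✗.
  V = {[p]}: π^{-1}(V) = {p} ∈ τ ✓.
  V = {[n=q], [p]}: π^{-1}(V) = {n, p, q} ∉ τ ✗.
  V = {[o], [p]}: π^{-1}(V) = {o, p} ∈ τ ✓.
  V = {[n=q], [o], [p]}: π^{-1}(V) = {n, o, p, q} ∈ τ ✓.
Open sets in the quotient: τ_Q = {{}, {[o]}, {[p]}, {[o], [p]}, {[n=q], [o], [p]}} (5 elements).


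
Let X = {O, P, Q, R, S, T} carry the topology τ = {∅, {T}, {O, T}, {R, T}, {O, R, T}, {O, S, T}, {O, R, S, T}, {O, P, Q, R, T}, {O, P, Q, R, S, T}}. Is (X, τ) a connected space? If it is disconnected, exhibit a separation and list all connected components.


(X, τ) is connected.

Find clopen sets (U ∈ τ with X ∖ U ∈ τ):
  U = ∅, X ∖ U = {O, P, Q, R, S, T} — both open, so U is clopen.
  U = {O, P, Q, R, S, T}, X ∖ U = ∅ — both open, so U is clopen.
Only trivial clopens (∅ and X) exist, so (X, τ) is connected.
Compute connected components by grouping points that agree on all clopens:
  component: {O, P, Q, R, S, T}


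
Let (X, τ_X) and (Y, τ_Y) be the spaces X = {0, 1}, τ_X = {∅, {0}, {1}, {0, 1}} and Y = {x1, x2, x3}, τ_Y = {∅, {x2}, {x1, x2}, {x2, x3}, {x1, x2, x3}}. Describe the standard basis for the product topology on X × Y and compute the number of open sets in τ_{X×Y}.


Basis B = {∅ × ∅, {0} × {x2}, {1} × {x2}, {0} × {x1, x2}, {0} × {x2, x3}, {0, 1} × {x2}, {1} × {x1, x2}, {1} × {x2, x3}, {0} × {x1, x2, x3}, {1} × {x1, x2, x3}, {0, 1} × {x1, x2}, {0, 1} × {x2, x3}, {0, 1} × {x1, x2, x3}}; |τ_{X×Y}| = 25.

Enumerate products U × V with U ∈ τ_X, V ∈ τ_Y (deduplicated):
  ∅ × ∅ = {} (∅)
  {0} × {x2} = {(0,x2)}
  {1} × {x2} = {(1,x2)}
  {0} × {x1, x2} = {(0,x1), (0,x2)}
  {0} × {x2, x3} = {(0,x2), (0,x3)}
  {0, 1} × {x2} = {(0,x2), (1,x2)}
  {1} × {x1, x2} = {(1,x1), (1,x2)}
  {1} × {x2, x3} = {(1,x2), (1,x3)}
  {0} × {x1, x2, x3} = {(0,x1), (0,x2), (0,x3)}
  {1} × {x1, x2, x3} = {(1,x1), (1,x2), (1,x3)}
  {0, 1} × {x1, x2} = {(0,x1), (0,x2), (1,x1), (1,x2)}
  {0, 1} × {x2, x3} = {(0,x2), (0,x3), (1,x2), (1,x3)}
  {0, 1} × {x1, x2, x3} = {(0,x1), (0,x2), (0,x3), (1,x1), (1,x2), (1,x3)}
These 13 distinct sets form the basis B.
Close under arbitrary unions to get τ_{X×Y}; counting gives |τ_{X×Y}| = 25.
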